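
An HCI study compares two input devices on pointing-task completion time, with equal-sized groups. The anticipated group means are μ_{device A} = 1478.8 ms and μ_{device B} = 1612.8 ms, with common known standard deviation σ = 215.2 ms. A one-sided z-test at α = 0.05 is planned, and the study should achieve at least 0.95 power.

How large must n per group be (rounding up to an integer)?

Standardized effect: d = |μ_{device A} − μ_{device B}| / σ = |1478.8 − 1612.8| / 215.2 = 0.6227
For power 0.95 need Φ(δ − z_{0.05}) = 0.95, so δ = z_{0.05} + z_{0.05} = 1.645 + 1.645 = 3.290.
δ = d·√(n/2) ⇒ n = 2(δ/d)² = 2 × (3.290 / 0.6227)² = 55.82.
Round up to the next whole unit.

n = 56 per group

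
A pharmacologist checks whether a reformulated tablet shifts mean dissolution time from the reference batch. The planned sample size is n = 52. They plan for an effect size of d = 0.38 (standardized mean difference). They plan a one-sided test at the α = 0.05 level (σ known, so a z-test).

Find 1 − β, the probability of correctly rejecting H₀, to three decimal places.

Power ≈ 0.863

Noncentrality parameter: λ = d·√n = 0.38 × √52 = 2.7402
One-sided α = 0.05 → critical value z_{0.05} = 1.645.
Power = P(Z > 1.645 − λ) = Φ(1.095) = 0.8633.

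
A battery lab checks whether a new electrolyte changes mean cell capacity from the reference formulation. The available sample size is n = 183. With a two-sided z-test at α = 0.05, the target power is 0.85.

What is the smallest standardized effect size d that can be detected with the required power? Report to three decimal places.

d ≈ 0.222

Required noncentrality: δ = z_{0.025} + z_{0.15} = 1.960 + 1.036 = 2.996.
(Lower-tail contribution to power is negligible for δ > 0.)
δ = d·√n ⇒ d = δ/√n = 2.996/√183 = 0.2215.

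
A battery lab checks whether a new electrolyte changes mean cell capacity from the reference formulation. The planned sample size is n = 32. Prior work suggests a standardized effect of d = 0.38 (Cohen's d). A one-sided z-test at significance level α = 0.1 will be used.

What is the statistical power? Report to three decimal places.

Power ≈ 0.807

Noncentrality parameter: δ = d·√n = 0.38 × √32 = 2.1496
Critical value for a one-sided test at α = 0.1: z_α = 1.282.
Power = P(Z > 1.282 − δ) = Φ(0.868) = 0.8073.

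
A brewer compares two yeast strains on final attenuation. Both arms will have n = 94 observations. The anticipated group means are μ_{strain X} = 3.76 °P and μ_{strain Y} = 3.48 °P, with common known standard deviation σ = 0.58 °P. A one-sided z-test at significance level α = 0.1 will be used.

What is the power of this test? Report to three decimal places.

Power ≈ 0.979

Standardized effect: d = |μ_{strain X} − μ_{strain Y}| / σ = |3.76 − 3.48| / 0.58 = 0.4828
Noncentrality parameter: δ = d·√(n/2) = 0.4828 × √(94/2) = 3.3096
One-sided α = 0.1 → critical value z_{0.1} = 1.282.
Power = Φ(δ − 1.282) = Φ(2.028) = 0.9787.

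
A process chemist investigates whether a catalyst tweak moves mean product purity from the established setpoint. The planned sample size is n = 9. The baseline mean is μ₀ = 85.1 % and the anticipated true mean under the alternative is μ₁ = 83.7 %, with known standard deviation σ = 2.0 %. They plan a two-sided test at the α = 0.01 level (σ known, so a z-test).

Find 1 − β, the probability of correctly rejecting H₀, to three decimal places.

Power ≈ 0.317

Standardized effect: d = |μ₁ − μ₀| / σ = |83.7 − 85.1| / 2.0 = 0.7000
Noncentrality parameter: δ = d·√n = 0.7000 × √9 = 2.1000
Two-sided α = 0.01 → critical value z_{0.005} = 2.576.
Power = Φ(δ − 2.576) + Φ(−δ − 2.576) = Φ(-0.476) + Φ(-4.676) = 0.3171 + 0.0000 = 0.3171.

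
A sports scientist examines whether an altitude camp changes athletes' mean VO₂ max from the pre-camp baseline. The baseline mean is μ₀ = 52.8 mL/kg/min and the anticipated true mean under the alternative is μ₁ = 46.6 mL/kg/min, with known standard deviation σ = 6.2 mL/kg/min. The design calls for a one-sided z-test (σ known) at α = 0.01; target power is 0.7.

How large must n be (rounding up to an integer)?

n = 9

Standardized effect: d = |μ₁ − μ₀| / σ = |46.6 − 52.8| / 6.2 = 1.0000
For power 0.7 need Φ(δ − z_{0.01}) = 0.7, so δ = z_{0.01} + z_{0.30} = 2.326 + 0.524 = 2.851.
δ = d·√n ⇒ n = (δ/d)² = (2.851 / 1.0000)² = 8.13.
Round up to the next whole unit.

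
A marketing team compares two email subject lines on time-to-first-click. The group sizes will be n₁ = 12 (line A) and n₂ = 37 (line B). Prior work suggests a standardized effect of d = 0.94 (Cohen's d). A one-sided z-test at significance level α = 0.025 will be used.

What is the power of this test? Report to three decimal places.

Power ≈ 0.808

Noncentrality parameter: δ = d / √(1/n₁ + 1/n₂) = 0.94 / √(1/12 + 1/37) = 2.8296
One-sided α = 0.025 → critical value z_{0.025} = 1.960.
Power = Φ(δ − 1.960) = Φ(0.870) = 0.8077.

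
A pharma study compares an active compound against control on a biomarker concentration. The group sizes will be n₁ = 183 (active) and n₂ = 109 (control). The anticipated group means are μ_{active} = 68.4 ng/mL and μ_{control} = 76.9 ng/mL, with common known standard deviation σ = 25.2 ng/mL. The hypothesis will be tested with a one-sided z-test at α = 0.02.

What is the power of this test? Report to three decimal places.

Standardized effect: d = |μ_{active} − μ_{control}| / σ = |68.4 − 76.9| / 25.2 = 0.3373
Noncentrality parameter: δ = d / √(1/n₁ + 1/n₂) = 0.3373 / √(1/183 + 1/109) = 2.7878
One-sided α = 0.02 → critical value z_{0.02} = 2.054.
Power = Φ(δ − 2.054) = Φ(0.734) = 0.7685.

Power ≈ 0.769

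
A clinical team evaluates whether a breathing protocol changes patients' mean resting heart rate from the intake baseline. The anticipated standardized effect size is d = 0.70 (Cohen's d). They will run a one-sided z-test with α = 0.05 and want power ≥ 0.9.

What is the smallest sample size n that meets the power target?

n = 18

For power 0.9 need Φ(δ − z_{0.05}) = 0.9, so δ = z_{0.05} + z_{0.10} = 1.645 + 1.282 = 2.926.
δ = d·√n ⇒ n = (δ/d)² = (2.926 / 0.70)² = 17.48.
Rounding up, n = 18.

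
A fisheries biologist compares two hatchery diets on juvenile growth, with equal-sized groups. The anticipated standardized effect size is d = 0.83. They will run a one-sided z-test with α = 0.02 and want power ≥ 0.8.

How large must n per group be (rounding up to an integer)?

n = 25 per group

Set Φ(δ − 2.054) = 0.8; then δ − 2.054 = Φ⁻¹(0.8) = 0.842, giving δ = 2.895.
δ = d·√(n/2) ⇒ n = 2(δ/d)² = 2 × (2.895 / 0.83)² = 24.34.
Round up to the next whole unit.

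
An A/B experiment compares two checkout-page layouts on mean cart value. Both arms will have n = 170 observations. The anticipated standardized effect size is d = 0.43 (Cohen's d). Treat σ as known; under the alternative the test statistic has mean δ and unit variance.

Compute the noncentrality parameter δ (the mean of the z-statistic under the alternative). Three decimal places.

δ = d·√(n/2) = 0.43 × √(170/2) = 3.9644

δ ≈ 3.964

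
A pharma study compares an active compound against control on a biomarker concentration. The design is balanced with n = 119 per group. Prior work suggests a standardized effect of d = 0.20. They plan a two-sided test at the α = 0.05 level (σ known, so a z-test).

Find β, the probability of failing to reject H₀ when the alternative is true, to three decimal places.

Noncentrality parameter: δ = d·√(n/2) = 0.20 × √(119/2) = 1.5427
Two-sided α = 0.05 → critical value z_{0.025} = 1.960.
Power = Φ(δ − 1.960) + Φ(−δ − 1.960) = Φ(-0.417) + Φ(-3.503) = 0.3383 + 0.0002 = 0.3385.
Type II error: β = 1 − power = 1 − 0.3385 = 0.6615.

β ≈ 0.662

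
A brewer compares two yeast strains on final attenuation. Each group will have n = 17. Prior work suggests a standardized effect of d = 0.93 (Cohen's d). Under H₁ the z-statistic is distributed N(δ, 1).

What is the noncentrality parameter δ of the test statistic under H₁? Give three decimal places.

δ = d·√(n/2) = 0.93 × √(17/2) = 2.7114

δ ≈ 2.711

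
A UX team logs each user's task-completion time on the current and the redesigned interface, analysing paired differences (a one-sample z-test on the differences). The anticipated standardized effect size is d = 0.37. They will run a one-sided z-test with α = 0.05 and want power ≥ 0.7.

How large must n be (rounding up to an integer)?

Set Φ(δ − 1.645) = 0.7; then δ − 1.645 = Φ⁻¹(0.7) = 0.524, giving δ = 2.169.
δ = d·√n ⇒ n = (δ/d)² = (2.169 / 0.37)² = 34.37.
Round up to the next whole unit.

n = 35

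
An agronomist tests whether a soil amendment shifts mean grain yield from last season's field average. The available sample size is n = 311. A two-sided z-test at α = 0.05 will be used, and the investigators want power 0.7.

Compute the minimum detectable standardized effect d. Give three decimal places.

Required noncentrality: δ = z_{0.025} + z_{0.30} = 1.960 + 0.524 = 2.484.
(The second rejection-region term Φ(−δ − z_{α/2}) is negligible and dropped.)
δ = d·√n ⇒ d = δ/√n = 2.484/√311 = 0.1409.

d ≈ 0.141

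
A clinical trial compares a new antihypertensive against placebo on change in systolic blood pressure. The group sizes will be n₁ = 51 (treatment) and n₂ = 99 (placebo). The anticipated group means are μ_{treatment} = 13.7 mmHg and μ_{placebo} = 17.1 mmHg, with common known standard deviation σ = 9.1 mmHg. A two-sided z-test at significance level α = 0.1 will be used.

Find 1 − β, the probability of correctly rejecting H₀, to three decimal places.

Power ≈ 0.700

Standardized effect: d = |μ_{treatment} − μ_{placebo}| / σ = |13.7 − 17.1| / 9.1 = 0.3736
Noncentrality parameter: δ = d / √(1/n₁ + 1/n₂) = 0.3736 / √(1/51 + 1/99) = 2.1677
Critical value for a two-sided test at α = 0.1: z_{α/2} = 1.645.
Power = Φ(δ − 1.645) + Φ(−δ − 1.645) = Φ(0.523) + Φ(-3.813) = 0.6995 + 0.0001 = 0.6995.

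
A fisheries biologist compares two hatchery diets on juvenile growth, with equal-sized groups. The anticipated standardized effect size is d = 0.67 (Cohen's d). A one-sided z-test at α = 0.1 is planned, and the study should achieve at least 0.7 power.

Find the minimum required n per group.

Set Φ(δ − 1.282) = 0.7; then δ − 1.282 = Φ⁻¹(0.7) = 0.524, giving δ = 1.806.
δ = d·√(n/2) ⇒ n = 2(δ/d)² = 2 × (1.806 / 0.67)² = 14.53.
Rounding up, n = 15 per group.

n = 15 per group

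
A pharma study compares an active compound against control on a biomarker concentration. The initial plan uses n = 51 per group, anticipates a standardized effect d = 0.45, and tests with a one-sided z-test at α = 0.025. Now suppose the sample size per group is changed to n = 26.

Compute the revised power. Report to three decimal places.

With n = 26 per group: δ = d·√(n/2) = 0.45 × √(26/2) = 1.6225. Critical value z_{0.025} = 1.960.
Revised power = P(Z > 1.960 − δ) = Φ(-0.337) = 0.3679.

Power ≈ 0.368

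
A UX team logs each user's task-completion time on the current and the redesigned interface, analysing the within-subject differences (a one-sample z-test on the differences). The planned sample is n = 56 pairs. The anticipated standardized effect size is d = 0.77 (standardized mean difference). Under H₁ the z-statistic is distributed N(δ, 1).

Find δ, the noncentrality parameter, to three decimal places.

δ ≈ 5.762

The noncentrality parameter scales effect size by the design's sample-size factor: δ = d·√n = 0.77 × √56 = 5.7622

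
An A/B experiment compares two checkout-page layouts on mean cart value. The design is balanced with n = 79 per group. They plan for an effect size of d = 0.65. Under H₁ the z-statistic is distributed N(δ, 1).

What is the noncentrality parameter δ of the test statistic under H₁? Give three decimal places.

δ = d·√(n/2) = 0.65 × √(79/2) = 4.0852

δ ≈ 4.085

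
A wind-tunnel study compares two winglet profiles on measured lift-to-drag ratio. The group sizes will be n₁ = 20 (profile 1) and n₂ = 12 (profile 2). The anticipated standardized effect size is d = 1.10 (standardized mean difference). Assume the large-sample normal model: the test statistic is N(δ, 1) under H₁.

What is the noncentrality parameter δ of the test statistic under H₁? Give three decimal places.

δ = d / √(1/n₁ + 1/n₂) = 1.10 / √(1/20 + 1/12) = 3.0125

δ ≈ 3.012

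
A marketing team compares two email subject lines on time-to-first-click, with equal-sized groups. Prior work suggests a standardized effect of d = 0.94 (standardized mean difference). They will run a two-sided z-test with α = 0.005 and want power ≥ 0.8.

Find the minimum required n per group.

Set Φ(δ − 2.807) = 0.8; then δ − 2.807 = Φ⁻¹(0.8) = 0.842, giving δ = 3.649.
(For δ > 0 the lower-tail rejection region contributes negligibly to power, so the one-term inversion is standard.)
δ = d·√(n/2) ⇒ n = 2(δ/d)² = 2 × (3.649 / 0.94)² = 30.13.
Round up to the next whole unit.

n = 31 per group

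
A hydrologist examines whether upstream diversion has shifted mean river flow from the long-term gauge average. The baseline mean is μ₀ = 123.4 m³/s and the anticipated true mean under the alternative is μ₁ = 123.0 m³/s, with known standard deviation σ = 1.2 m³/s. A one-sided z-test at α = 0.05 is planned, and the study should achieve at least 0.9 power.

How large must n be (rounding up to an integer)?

n = 78

Standardized effect: d = |μ₁ − μ₀| / σ = |123.0 − 123.4| / 1.2 = 0.3333
Set Φ(δ − 1.645) = 0.9; then δ − 1.645 = Φ⁻¹(0.9) = 1.282, giving δ = 2.926.
δ = d·√n ⇒ n = (δ/d)² = (2.926 / 0.3333)² = 77.07.
Rounding up, n = 78.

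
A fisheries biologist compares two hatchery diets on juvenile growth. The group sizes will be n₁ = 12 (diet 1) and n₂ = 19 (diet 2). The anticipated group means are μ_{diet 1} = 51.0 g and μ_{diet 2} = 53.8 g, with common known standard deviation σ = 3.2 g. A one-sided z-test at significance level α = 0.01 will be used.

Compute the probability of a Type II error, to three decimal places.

Standardized effect: d = |μ_{diet 1} − μ_{diet 2}| / σ = |51.0 − 53.8| / 3.2 = 0.8750
Noncentrality parameter: δ = d / √(1/n₁ + 1/n₂) = 0.8750 / √(1/12 + 1/19) = 2.3730
Critical value for a one-sided test at α = 0.01: z_α = 2.326.
Power = Φ(δ − 2.326) = Φ(0.047) = 0.5186.
Type II error: β = 1 − power = 1 − 0.5186 = 0.4814.

β ≈ 0.481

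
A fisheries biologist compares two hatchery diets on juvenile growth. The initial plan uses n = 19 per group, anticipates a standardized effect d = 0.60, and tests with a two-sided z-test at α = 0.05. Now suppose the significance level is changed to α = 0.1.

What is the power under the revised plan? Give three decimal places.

Power ≈ 0.581

δ = d·√(n/2) = 0.60 × √(19/2) = 1.8493 (unchanged). New critical value: z_{0.05} = 1.645.
Revised power = Φ(δ − 1.645) + Φ(−δ − 1.645) = Φ(0.204) + Φ(-3.494) = 0.5810 + 0.0002 = 0.5812.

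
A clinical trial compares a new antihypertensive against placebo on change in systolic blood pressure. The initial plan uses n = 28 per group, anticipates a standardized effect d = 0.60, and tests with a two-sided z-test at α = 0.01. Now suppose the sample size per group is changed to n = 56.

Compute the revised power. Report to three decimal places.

Power ≈ 0.725

With n = 56 per group: δ = d·√(n/2) = 0.60 × √(56/2) = 3.1749. Critical value z_{0.005} = 2.576.
Revised power = Φ(δ − 2.576) + Φ(−δ − 2.576) = Φ(0.599) + Φ(-5.751) = 0.7254 + 0.0000 = 0.7254.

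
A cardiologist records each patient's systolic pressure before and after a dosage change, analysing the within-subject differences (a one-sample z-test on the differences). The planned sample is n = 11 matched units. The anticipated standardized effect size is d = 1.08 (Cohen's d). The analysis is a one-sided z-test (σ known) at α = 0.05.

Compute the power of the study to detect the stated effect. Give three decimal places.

Power ≈ 0.974

Noncentrality parameter: δ = d·√n = 1.08 × √11 = 3.5820
Critical value for a one-sided test at α = 0.05: z_α = 1.645.
Power = P(Z > 1.645 − δ) = Φ(1.937) = 0.9736.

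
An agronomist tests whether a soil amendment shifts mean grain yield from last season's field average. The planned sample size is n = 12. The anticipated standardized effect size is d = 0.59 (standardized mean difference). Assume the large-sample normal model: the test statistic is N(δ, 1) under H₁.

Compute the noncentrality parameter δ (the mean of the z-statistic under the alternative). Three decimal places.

δ ≈ 2.044

The noncentrality parameter scales effect size by the design's sample-size factor: δ = d·√n = 0.59 × √12 = 2.0438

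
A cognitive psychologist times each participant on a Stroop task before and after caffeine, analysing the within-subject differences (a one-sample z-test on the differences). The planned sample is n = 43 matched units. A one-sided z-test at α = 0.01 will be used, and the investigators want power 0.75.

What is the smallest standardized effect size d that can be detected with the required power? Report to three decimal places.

d ≈ 0.458

Required noncentrality: δ = z_{0.01} + z_{0.25} = 2.326 + 0.674 = 3.001.
δ = d·√n ⇒ d = δ/√n = 3.001/√43 = 0.4576.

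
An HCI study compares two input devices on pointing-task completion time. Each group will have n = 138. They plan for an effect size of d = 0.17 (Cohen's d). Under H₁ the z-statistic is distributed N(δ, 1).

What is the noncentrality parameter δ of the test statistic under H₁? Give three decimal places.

δ ≈ 1.412

δ = d·√(n/2) = 0.17 × √(138/2) = 1.4121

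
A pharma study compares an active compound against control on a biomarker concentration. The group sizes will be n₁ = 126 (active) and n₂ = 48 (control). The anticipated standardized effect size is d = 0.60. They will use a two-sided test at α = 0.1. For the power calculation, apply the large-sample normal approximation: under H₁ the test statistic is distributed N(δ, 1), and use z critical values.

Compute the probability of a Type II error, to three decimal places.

β ≈ 0.029

Noncentrality parameter: δ = d / √(1/n₁ + 1/n₂) = 0.60 / √(1/126 + 1/48) = 3.5374
Critical value for a two-sided test at α = 0.1: z_{α/2} = 1.645.
Power = Φ(δ − 1.645) + Φ(−δ − 1.645) = Φ(1.893) + Φ(-5.182) = 0.9708 + 0.0000 = 0.9708.
Type II error: β = 1 − power = 1 − 0.9708 = 0.0292.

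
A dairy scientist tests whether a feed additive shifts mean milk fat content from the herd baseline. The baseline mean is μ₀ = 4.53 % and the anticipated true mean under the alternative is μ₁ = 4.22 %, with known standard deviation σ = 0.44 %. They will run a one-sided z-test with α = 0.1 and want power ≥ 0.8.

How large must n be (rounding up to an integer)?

Standardized effect: d = |μ₁ − μ₀| / σ = |4.22 − 4.53| / 0.44 = 0.7045
Set Φ(δ − 1.282) = 0.8; then δ − 1.282 = Φ⁻¹(0.8) = 0.842, giving δ = 2.123.
δ = d·√n ⇒ n = (δ/d)² = (2.123 / 0.7045)² = 9.08.
Rounding up, n = 10.

n = 10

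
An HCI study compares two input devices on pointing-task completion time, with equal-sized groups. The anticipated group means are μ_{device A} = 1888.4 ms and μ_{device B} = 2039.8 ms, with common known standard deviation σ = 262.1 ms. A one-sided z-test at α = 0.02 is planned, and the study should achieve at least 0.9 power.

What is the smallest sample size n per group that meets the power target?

n = 67 per group

Standardized effect: d = |μ_{device A} − μ_{device B}| / σ = |1888.4 − 2039.8| / 262.1 = 0.5776
For power 0.9 need Φ(δ − z_{0.02}) = 0.9, so δ = z_{0.02} + z_{0.10} = 2.054 + 1.282 = 3.335.
δ = d·√(n/2) ⇒ n = 2(δ/d)² = 2 × (3.335 / 0.5776)² = 66.68.
Round up to the next whole unit.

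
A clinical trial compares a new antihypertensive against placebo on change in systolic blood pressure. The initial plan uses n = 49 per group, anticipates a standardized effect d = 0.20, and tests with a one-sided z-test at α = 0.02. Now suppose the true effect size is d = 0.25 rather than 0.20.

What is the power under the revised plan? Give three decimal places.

Power ≈ 0.207

With d = 0.25: δ = d·√(n/2) = 0.25 × √(49/2) = 1.2374. Critical value z_{0.02} = 2.054.
Revised power = P(Z > 2.054 − δ) = Φ(-0.816) = 0.2072.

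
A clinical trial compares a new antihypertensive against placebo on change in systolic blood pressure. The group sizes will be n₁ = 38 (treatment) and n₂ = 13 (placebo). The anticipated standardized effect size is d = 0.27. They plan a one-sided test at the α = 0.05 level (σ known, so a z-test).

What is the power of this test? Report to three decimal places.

Noncentrality parameter: δ = d / √(1/n₁ + 1/n₂) = 0.27 / √(1/38 + 1/13) = 0.8403
One-sided α = 0.05 → critical value z_{0.05} = 1.645.
Power = P(Z > 1.645 − δ) = Φ(-0.805) = 0.2105.

Power ≈ 0.211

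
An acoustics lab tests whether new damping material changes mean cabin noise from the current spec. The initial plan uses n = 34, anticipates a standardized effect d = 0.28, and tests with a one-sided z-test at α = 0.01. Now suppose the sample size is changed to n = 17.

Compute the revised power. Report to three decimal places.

With n = 17: δ = d·√n = 0.28 × √17 = 1.1545. Critical value z_{0.01} = 2.326.
Revised power = Φ(δ − 2.326) = Φ(-1.172) = 0.1206.

Power ≈ 0.121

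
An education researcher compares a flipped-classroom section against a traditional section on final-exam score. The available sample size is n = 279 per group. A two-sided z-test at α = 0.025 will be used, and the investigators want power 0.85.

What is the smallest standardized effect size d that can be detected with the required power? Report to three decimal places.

Required noncentrality: δ = z_{0.0125} + z_{0.15} = 2.241 + 1.036 = 3.278.
(Lower-tail contribution to power is negligible for δ > 0.)
δ = d·√(n/2) ⇒ d = δ/√(n/2) = 3.278/√(279/2) = 0.2775.

d ≈ 0.278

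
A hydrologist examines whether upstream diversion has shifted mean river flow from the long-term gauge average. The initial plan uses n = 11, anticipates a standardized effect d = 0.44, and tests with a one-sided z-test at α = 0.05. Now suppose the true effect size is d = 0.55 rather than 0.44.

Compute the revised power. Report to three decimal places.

With d = 0.55: δ = d·√n = 0.55 × √11 = 1.8241. Critical value z_{0.05} = 1.645.
Revised power = Φ(δ − 1.645) = Φ(0.179) = 0.5711.

Power ≈ 0.571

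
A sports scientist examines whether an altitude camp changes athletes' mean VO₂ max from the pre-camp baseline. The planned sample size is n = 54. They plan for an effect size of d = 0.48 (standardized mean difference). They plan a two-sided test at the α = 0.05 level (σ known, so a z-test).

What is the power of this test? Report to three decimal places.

Power ≈ 0.941

Noncentrality parameter: δ = d·√n = 0.48 × √54 = 3.5273
Critical value for a two-sided test at α = 0.05: z_{α/2} = 1.960.
Power = Φ(δ − 1.960) + Φ(−δ − 1.960) = Φ(1.567) + Φ(-5.487) = 0.9415 + 0.0000 = 0.9415.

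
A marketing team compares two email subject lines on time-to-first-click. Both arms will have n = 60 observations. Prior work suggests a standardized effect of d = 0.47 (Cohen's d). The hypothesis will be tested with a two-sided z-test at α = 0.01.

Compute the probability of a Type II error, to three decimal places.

Noncentrality parameter: δ = d·√(n/2) = 0.47 × √(60/2) = 2.5743
Two-sided α = 0.01 → critical value z_{0.005} = 2.576.
Power = Φ(δ − 2.576) + Φ(−δ − 2.576) = Φ(-0.002) + Φ(-5.150) = 0.4994 + 0.0000 = 0.4994.
Type II error: β = 1 − power = 1 − 0.4994 = 0.5006.

β ≈ 0.501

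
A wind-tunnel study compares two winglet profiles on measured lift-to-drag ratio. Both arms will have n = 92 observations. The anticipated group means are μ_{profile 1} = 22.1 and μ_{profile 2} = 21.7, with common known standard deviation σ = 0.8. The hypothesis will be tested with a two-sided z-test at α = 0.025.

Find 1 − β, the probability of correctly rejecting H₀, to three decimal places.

Power ≈ 0.875

Standardized effect: d = |μ_{profile 1} − μ_{profile 2}| / σ = |22.1 − 21.7| / 0.8 = 0.5000
Noncentrality parameter: δ = d·√(n/2) = 0.5000 × √(92/2) = 3.3912
Two-sided α = 0.025 → critical value z_{0.0125} = 2.241.
Power = Φ(δ − 2.241) + Φ(−δ − 2.241) = Φ(1.150) + Φ(-5.633) = 0.8749 + 0.0000 = 0.8749.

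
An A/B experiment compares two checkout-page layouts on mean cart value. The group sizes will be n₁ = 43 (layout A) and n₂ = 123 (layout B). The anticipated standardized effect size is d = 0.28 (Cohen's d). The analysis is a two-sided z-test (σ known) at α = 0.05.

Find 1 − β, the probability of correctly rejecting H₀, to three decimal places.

Power ≈ 0.352

Noncentrality parameter: λ = d / √(1/n₁ + 1/n₂) = 0.28 / √(1/43 + 1/123) = 1.5805
Critical value for a two-sided test at α = 0.05: z_{α/2} = 1.960.
Power = Φ(λ − 1.960) + Φ(−λ − 1.960) = Φ(-0.379) + Φ(-3.540) = 0.3522 + 0.0002 = 0.3524.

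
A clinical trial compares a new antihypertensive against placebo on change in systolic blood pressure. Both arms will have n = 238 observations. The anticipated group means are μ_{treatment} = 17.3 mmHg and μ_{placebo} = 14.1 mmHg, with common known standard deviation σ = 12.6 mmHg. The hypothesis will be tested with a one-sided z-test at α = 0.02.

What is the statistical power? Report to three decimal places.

Power ≈ 0.763

Standardized effect: d = |μ_{treatment} − μ_{placebo}| / σ = |17.3 − 14.1| / 12.6 = 0.2540
Noncentrality parameter: δ = d·√(n/2) = 0.2540 × √(238/2) = 2.7705
Critical value for a one-sided test at α = 0.02: z_α = 2.054.
Power = Φ(δ − 2.054) = Φ(0.717) = 0.7632.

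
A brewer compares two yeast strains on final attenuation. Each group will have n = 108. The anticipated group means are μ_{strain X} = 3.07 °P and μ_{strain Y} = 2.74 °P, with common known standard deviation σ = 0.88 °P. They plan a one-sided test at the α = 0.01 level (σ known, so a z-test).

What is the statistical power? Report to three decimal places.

Power ≈ 0.666

Standardized effect: d = |μ_{strain X} − μ_{strain Y}| / σ = |3.07 − 2.74| / 0.88 = 0.3750
Noncentrality parameter: δ = d·√(n/2) = 0.3750 × √(108/2) = 2.7557
Critical value for a one-sided test at α = 0.01: z_α = 2.326.
Power = Φ(δ − 2.326) = Φ(0.429) = 0.6662.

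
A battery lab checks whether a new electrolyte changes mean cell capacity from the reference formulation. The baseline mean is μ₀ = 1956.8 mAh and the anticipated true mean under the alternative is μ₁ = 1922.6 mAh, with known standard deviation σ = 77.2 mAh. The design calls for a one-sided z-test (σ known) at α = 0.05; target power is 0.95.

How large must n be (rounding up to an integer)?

Standardized effect: d = |μ₁ − μ₀| / σ = |1922.6 − 1956.8| / 77.2 = 0.4430
For power 0.95 need Φ(δ − z_{0.05}) = 0.95, so δ = z_{0.05} + z_{0.05} = 1.645 + 1.645 = 3.290.
δ = d·√n ⇒ n = (δ/d)² = (3.290 / 0.4430)² = 55.14.
Rounding up, n = 56.

n = 56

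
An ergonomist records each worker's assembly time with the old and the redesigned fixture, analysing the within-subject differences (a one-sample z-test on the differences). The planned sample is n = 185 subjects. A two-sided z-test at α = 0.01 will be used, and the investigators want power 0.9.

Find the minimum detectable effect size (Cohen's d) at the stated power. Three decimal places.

d ≈ 0.284

Need Φ(δ − 2.576) = 0.9, so δ = 2.576 + 1.282 = 3.857.
(The second rejection-region term Φ(−δ − z_{α/2}) is negligible and dropped.)
δ = d·√n ⇒ d = δ/√n = 3.857/√185 = 0.2836.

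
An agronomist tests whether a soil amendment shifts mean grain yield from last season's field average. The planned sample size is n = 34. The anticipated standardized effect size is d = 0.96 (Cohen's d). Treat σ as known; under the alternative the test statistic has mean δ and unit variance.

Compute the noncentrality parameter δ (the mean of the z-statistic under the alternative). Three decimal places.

The noncentrality parameter scales effect size by the design's sample-size factor: δ = d·√n = 0.96 × √34 = 5.5977

δ ≈ 5.598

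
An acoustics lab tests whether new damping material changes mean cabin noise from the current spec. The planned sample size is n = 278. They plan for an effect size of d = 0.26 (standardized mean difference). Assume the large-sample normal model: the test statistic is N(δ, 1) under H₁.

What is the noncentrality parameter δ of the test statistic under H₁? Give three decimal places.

δ = d·√n = 0.26 × √278 = 4.3351

δ ≈ 4.335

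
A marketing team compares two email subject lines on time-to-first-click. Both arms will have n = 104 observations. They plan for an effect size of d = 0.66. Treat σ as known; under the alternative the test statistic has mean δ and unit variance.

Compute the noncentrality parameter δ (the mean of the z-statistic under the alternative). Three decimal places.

δ = d·√(n/2) = 0.66 × √(104/2) = 4.7593

δ ≈ 4.759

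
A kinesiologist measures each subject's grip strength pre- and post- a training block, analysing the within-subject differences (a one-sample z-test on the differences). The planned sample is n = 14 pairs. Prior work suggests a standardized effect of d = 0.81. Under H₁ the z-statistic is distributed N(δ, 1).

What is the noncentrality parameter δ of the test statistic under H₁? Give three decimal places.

δ ≈ 3.031

δ = d·√n = 0.81 × √14 = 3.0307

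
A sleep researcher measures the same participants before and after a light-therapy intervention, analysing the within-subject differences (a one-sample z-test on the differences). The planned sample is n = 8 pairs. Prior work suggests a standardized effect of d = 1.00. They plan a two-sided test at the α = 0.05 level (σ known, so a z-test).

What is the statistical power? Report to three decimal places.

Power ≈ 0.807

Noncentrality parameter: δ = d·√n = 1.00 × √8 = 2.8284
Two-sided α = 0.05 → critical value z_{0.025} = 1.960.
Power = Φ(δ − 1.960) + Φ(−δ − 1.960) = Φ(0.868) + Φ(-4.788) = 0.8074 + 0.0000 = 0.8074.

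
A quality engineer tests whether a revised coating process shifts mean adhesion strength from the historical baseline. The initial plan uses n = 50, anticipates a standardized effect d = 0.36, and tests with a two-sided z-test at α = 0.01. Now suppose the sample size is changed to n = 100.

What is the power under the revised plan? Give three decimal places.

With n = 100: δ = d·√n = 0.36 × √100 = 3.6000. Critical value z_{0.005} = 2.576.
Revised power = Φ(δ − 2.576) + Φ(−δ − 2.576) = Φ(1.024) + Φ(-6.176) = 0.8471 + 0.0000 = 0.8471.

Power ≈ 0.847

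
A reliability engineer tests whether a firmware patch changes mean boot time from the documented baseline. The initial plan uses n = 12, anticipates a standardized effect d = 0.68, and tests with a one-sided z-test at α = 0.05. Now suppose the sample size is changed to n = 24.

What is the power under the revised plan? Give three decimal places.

With n = 24: δ = d·√n = 0.68 × √24 = 3.3313. Critical value z_{0.05} = 1.645.
Revised power = Φ(δ − 1.645) = Φ(1.686) = 0.9541.

Power ≈ 0.954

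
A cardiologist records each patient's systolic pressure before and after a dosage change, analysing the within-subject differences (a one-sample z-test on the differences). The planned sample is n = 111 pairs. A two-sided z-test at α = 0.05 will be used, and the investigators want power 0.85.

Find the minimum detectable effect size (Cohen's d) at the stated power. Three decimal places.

Need Φ(δ − 1.960) = 0.85, so δ = 1.960 + 1.036 = 2.996.
(The second rejection-region term Φ(−δ − z_{α/2}) is negligible and dropped.)
δ = d·√n ⇒ d = δ/√n = 2.996/√111 = 0.2844.

d ≈ 0.284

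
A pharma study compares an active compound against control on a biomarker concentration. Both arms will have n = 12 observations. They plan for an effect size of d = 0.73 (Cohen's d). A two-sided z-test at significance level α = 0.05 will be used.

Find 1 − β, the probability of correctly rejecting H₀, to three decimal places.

Noncentrality parameter: δ = d·√(n/2) = 0.73 × √(12/2) = 1.7881
Critical value for a two-sided test at α = 0.05: z_{α/2} = 1.960.
Power = Φ(δ − 1.960) + Φ(−δ − 1.960) = Φ(-0.172) + Φ(-3.748) = 0.4318 + 0.0001 = 0.4319.

Power ≈ 0.432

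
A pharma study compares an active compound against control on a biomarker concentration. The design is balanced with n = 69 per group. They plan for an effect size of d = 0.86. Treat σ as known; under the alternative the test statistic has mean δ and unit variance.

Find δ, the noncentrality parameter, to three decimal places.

δ ≈ 5.051

The noncentrality parameter scales effect size by the design's sample-size factor: δ = d·√(n/2) = 0.86 × √(69/2) = 5.0514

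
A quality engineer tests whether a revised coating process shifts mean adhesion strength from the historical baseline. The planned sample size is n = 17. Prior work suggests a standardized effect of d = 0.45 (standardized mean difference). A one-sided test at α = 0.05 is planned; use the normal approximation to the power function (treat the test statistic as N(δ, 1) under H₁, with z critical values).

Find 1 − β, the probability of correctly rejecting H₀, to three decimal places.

Power ≈ 0.583

Noncentrality parameter: δ = d·√n = 0.45 × √17 = 1.8554
One-sided α = 0.05 → critical value z_{0.05} = 1.645.
Power = Φ(δ − 1.645) = Φ(0.211) = 0.5834.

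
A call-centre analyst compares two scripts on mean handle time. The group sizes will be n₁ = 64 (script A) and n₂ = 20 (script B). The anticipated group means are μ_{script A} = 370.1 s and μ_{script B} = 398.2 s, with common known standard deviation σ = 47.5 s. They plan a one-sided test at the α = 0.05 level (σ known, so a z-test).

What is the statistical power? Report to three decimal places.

Standardized effect: d = |μ_{script A} − μ_{script B}| / σ = |370.1 − 398.2| / 47.5 = 0.5916
Noncentrality parameter: δ = d / √(1/n₁ + 1/n₂) = 0.5916 / √(1/64 + 1/20) = 2.3093
Critical value for a one-sided test at α = 0.05: z_α = 1.645.
Power = Φ(δ − 1.645) = Φ(0.664) = 0.7468.

Power ≈ 0.747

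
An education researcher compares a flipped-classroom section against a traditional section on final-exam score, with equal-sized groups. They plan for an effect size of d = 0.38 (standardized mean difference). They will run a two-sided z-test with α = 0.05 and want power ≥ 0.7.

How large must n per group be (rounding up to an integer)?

n = 86 per group

For power 0.7 need Φ(δ − z_{0.025}) = 0.7, so δ = z_{0.025} + z_{0.30} = 1.960 + 0.524 = 2.484.
(For δ > 0 the lower-tail rejection region contributes negligibly to power, so the one-term inversion is standard.)
δ = d·√(n/2) ⇒ n = 2(δ/d)² = 2 × (2.484 / 0.38)² = 85.49.
Round up to the next whole unit.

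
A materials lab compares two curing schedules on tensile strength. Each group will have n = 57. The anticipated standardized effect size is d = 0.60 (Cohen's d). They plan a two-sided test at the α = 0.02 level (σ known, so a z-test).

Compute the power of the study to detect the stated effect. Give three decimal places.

Power ≈ 0.810

Noncentrality parameter: δ = d·√(n/2) = 0.60 × √(57/2) = 3.2031
Two-sided α = 0.02 → critical value z_{0.01} = 2.326.
Power = Φ(δ − 2.326) + Φ(−δ − 2.326) = Φ(0.877) + Φ(-5.529) = 0.8097 + 0.0000 = 0.8097.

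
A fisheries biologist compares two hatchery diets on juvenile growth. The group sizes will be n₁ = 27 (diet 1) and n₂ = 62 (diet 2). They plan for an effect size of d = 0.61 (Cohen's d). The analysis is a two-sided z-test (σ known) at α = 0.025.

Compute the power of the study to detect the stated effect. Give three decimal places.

Power ≈ 0.657

Noncentrality parameter: λ = d / √(1/n₁ + 1/n₂) = 0.61 / √(1/27 + 1/62) = 2.6455
Two-sided α = 0.025 → critical value z_{0.0125} = 2.241.
Power = Φ(λ − 2.241) + Φ(−λ − 2.241) = Φ(0.404) + Φ(-4.887) = 0.6569 + 0.0000 = 0.6569.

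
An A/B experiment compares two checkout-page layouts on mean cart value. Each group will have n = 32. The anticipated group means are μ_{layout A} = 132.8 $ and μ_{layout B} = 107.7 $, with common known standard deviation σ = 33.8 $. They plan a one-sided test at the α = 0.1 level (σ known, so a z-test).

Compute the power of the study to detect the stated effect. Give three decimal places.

Standardized effect: d = |μ_{layout A} − μ_{layout B}| / σ = |132.8 − 107.7| / 33.8 = 0.7426
Noncentrality parameter: δ = d·√(n/2) = 0.7426 × √(32/2) = 2.9704
One-sided α = 0.1 → critical value z_{0.1} = 1.282.
Power = Φ(δ − 1.282) = Φ(1.689) = 0.9544.

Power ≈ 0.954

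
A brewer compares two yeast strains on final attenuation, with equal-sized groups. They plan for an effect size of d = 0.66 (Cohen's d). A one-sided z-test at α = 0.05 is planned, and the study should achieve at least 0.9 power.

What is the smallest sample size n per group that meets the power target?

Set Φ(δ − 1.645) = 0.9; then δ − 1.645 = Φ⁻¹(0.9) = 1.282, giving δ = 2.926.
δ = d·√(n/2) ⇒ n = 2(δ/d)² = 2 × (2.926 / 0.66)² = 39.32.
Rounding up, n = 40 per group.

n = 40 per group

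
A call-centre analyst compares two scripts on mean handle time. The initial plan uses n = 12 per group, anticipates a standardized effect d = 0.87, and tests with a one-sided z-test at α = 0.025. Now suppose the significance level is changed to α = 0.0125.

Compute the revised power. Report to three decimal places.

Power ≈ 0.456

δ = d·√(n/2) = 0.87 × √(12/2) = 2.1311 (unchanged). New critical value: z_{0.0125} = 2.241.
Revised power = Φ(δ − 2.241) = Φ(-0.110) = 0.4561.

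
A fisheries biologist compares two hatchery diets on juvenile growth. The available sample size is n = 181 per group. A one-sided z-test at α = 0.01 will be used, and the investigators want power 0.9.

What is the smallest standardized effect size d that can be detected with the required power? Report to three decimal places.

Need Φ(δ − 2.326) = 0.9, so δ = 2.326 + 1.282 = 3.608.
δ = d·√(n/2) ⇒ d = δ/√(n/2) = 3.608/√(181/2) = 0.3793.

d ≈ 0.379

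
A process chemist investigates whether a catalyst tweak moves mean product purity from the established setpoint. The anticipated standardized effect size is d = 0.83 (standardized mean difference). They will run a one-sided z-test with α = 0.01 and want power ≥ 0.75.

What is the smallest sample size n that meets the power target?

n = 14

Set Φ(δ − 2.326) = 0.75; then δ − 2.326 = Φ⁻¹(0.75) = 0.674, giving δ = 3.001.
δ = d·√n ⇒ n = (δ/d)² = (3.001 / 0.83)² = 13.07.
Round up to the next whole unit.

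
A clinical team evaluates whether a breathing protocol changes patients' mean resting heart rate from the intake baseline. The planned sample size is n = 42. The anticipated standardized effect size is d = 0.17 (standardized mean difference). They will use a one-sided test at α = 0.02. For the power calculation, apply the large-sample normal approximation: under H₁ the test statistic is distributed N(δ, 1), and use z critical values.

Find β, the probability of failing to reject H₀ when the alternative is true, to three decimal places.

β ≈ 0.829

Noncentrality parameter: δ = d·√n = 0.17 × √42 = 1.1017
One-sided α = 0.02 → critical value z_{0.02} = 2.054.
Power = Φ(δ − 2.054) = Φ(-0.952) = 0.1705.
Type II error: β = 1 − power = 1 − 0.1705 = 0.8295.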